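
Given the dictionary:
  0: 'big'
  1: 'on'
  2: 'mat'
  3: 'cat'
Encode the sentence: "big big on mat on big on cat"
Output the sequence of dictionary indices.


Look up each word in the dictionary:
  'big' -> 0
  'big' -> 0
  'on' -> 1
  'mat' -> 2
  'on' -> 1
  'big' -> 0
  'on' -> 1
  'cat' -> 3

Encoded: [0, 0, 1, 2, 1, 0, 1, 3]


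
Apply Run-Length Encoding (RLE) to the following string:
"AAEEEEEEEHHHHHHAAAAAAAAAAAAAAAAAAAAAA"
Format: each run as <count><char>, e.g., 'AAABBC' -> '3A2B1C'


Scanning runs left to right:
  i=0: run of 'A' x 2 -> '2A'
  i=2: run of 'E' x 7 -> '7E'
  i=9: run of 'H' x 6 -> '6H'
  i=15: run of 'A' x 22 -> '22A'

RLE = 2A7E6H22A


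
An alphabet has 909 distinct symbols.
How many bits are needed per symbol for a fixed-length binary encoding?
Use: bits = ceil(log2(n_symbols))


log2(909) = 9.8281
Bracket: 2^9 = 512 < 909 <= 2^10 = 1024
So ceil(log2(909)) = 10

bits = ceil(log2(909)) = ceil(9.8281) = 10 bits


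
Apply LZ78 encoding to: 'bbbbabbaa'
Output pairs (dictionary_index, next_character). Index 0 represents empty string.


LZ78 encoding steps:
Dictionary: {0: ''}
Step 1: w='' (idx 0), next='b' -> output (0, 'b'), add 'b' as idx 1
Step 2: w='b' (idx 1), next='b' -> output (1, 'b'), add 'bb' as idx 2
Step 3: w='b' (idx 1), next='a' -> output (1, 'a'), add 'ba' as idx 3
Step 4: w='bb' (idx 2), next='a' -> output (2, 'a'), add 'bba' as idx 4
Step 5: w='' (idx 0), next='a' -> output (0, 'a'), add 'a' as idx 5


Encoded: [(0, 'b'), (1, 'b'), (1, 'a'), (2, 'a'), (0, 'a')]


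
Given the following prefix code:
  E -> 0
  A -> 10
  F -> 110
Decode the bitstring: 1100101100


Decoding step by step:
Bits 110 -> F
Bits 0 -> E
Bits 10 -> A
Bits 110 -> F
Bits 0 -> E


Decoded message: FEAFE


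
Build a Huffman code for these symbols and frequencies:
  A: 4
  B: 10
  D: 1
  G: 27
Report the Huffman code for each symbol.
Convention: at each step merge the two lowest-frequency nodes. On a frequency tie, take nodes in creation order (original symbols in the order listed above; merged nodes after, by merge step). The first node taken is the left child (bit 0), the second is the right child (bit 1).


Huffman tree construction:
Step 1: Merge D(1) + A(4) = 5
Step 2: Merge (D+A)(5) + B(10) = 15
Step 3: Merge ((D+A)+B)(15) + G(27) = 42
Read each symbol's code off the tree from the root (left child = 0, right child = 1).

Codes:
  A: 001 (length 3)
  B: 01 (length 2)
  D: 000 (length 3)
  G: 1 (length 1)
Average code length: 62/42 = 1.4762 bits/symbol


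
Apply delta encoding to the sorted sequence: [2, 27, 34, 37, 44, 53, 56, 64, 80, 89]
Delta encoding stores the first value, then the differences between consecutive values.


First value: 2
Deltas:
  27 - 2 = 25
  34 - 27 = 7
  37 - 34 = 3
  44 - 37 = 7
  53 - 44 = 9
  56 - 53 = 3
  64 - 56 = 8
  80 - 64 = 16
  89 - 80 = 9


Delta encoded: [2, 25, 7, 3, 7, 9, 3, 8, 16, 9]


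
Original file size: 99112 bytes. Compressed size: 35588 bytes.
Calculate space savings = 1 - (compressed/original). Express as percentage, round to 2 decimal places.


ratio = compressed/original = 35588/99112 = 0.359069
savings = 1 - ratio = 1 - 0.359069 = 0.640931
as a percentage: 0.640931 * 100 = 64.09%

Space savings = 1 - 35588/99112 = 64.09%


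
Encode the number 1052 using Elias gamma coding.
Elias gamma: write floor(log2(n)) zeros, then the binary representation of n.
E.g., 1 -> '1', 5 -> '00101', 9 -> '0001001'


num_bits = floor(log2(1052)) + 1 = 11
leading_zeros = num_bits - 1 = 10
binary(1052) = 10000011100

Elias gamma(1052) = '0000000000' + '10000011100' = 000000000010000011100 (21 bits)


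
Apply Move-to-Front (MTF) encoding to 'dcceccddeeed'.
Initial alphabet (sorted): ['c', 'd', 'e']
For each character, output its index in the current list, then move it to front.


MTF encoding:
'd': index 1 in ['c', 'd', 'e'] -> ['d', 'c', 'e']
'c': index 1 in ['d', 'c', 'e'] -> ['c', 'd', 'e']
'c': index 0 in ['c', 'd', 'e'] -> ['c', 'd', 'e']
'e': index 2 in ['c', 'd', 'e'] -> ['e', 'c', 'd']
'c': index 1 in ['e', 'c', 'd'] -> ['c', 'e', 'd']
'c': index 0 in ['c', 'e', 'd'] -> ['c', 'e', 'd']
'd': index 2 in ['c', 'e', 'd'] -> ['d', 'c', 'e']
'd': index 0 in ['d', 'c', 'e'] -> ['d', 'c', 'e']
'e': index 2 in ['d', 'c', 'e'] -> ['e', 'd', 'c']
'e': index 0 in ['e', 'd', 'c'] -> ['e', 'd', 'c']
'e': index 0 in ['e', 'd', 'c'] -> ['e', 'd', 'c']
'd': index 1 in ['e', 'd', 'c'] -> ['d', 'e', 'c']


Output: [1, 1, 0, 2, 1, 0, 2, 0, 2, 0, 0, 1]


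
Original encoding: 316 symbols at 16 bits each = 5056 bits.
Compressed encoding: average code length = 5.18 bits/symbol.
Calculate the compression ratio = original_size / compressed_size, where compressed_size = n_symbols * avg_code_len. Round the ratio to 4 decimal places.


original_size = n_symbols * orig_bits = 316 * 16 = 5056 bits
compressed_size = n_symbols * avg_code_len = 316 * 5.18 = 1636.88 bits
ratio = original_size / compressed_size = 5056 / 1636.88 = 3.0888

Compression ratio = 3.0888


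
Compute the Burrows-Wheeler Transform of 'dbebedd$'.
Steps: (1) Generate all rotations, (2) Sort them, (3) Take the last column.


Rotations (sorted):
  0: $dbebedd -> last char: d
  1: bebedd$d -> last char: d
  2: bedd$dbe -> last char: e
  3: d$dbebed -> last char: d
  4: dbebedd$ -> last char: $
  5: dd$dbebe -> last char: e
  6: ebedd$db -> last char: b
  7: edd$dbeb -> last char: b


BWT = dded$ebb


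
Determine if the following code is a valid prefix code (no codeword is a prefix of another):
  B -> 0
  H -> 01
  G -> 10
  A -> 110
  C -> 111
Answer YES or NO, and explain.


Checking each pair (does one codeword prefix another?):
  B='0' vs H='01': prefix -- VIOLATION

NO -- this is NOT a valid prefix code. B (0) is a prefix of H (01).


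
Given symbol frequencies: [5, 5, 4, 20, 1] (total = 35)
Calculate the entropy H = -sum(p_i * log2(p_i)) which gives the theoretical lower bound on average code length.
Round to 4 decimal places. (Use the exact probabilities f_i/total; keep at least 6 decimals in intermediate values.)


Per-symbol terms -p_i * log2(p_i) with p_i = f_i/35:
  p = 5/35 = 0.142857: log2(p) = -2.807355, -p*log2(p) = 0.401051
  p = 5/35 = 0.142857: log2(p) = -2.807355, -p*log2(p) = 0.401051
  p = 4/35 = 0.114286: log2(p) = -3.129283, -p*log2(p) = 0.357632
  p = 20/35 = 0.571429: log2(p) = -0.807355, -p*log2(p) = 0.461346
  p = 1/35 = 0.028571: log2(p) = -5.129283, -p*log2(p) = 0.146551
H = 0.401051 + 0.401051 + 0.357632 + 0.461346 + 0.146551 = 1.767631

H = 1.7676 bits/symbol


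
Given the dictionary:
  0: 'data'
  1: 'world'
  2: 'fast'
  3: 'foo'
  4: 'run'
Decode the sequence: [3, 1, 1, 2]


Look up each index in the dictionary:
  3 -> 'foo'
  1 -> 'world'
  1 -> 'world'
  2 -> 'fast'

Decoded: "foo world world fast"


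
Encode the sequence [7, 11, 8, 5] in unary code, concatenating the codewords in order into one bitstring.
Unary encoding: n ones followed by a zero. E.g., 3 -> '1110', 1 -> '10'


Encode each number as n ones followed by a terminating 0:
  7 -> 11111110 (8 bits)
  11 -> 111111111110 (12 bits)
  8 -> 111111110 (9 bits)
  5 -> 111110 (6 bits)
Total length = 8 + 12 + 9 + 6 = 35 bits.

Unary([7, 11, 8, 5]) = 11111110111111111110111111110111110 (35 bits)


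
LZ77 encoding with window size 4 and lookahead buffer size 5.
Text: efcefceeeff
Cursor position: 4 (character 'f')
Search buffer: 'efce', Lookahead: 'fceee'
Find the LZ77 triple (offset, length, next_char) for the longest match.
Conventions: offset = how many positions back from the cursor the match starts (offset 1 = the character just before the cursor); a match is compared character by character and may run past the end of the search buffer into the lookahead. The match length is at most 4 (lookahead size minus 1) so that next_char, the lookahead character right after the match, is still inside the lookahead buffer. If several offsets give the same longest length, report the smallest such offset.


Try each offset into the search buffer:
  offset=1 (pos 3, char 'e'): match length 0
  offset=2 (pos 2, char 'c'): match length 0
  offset=3 (pos 1, char 'f'): match length 3
  offset=4 (pos 0, char 'e'): match length 0
Longest match has length 3 at offset 3.
next_char = character at position 4 + 3 = 7 -> 'e'

Best match: offset=3, length=3 (matching 'fce' starting at position 1)
LZ77 triple: (3, 3, 'e')


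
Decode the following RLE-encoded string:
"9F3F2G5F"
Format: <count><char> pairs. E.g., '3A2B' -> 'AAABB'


Expanding each <count><char> pair:
  9F -> 'FFFFFFFFF'
  3F -> 'FFF'
  2G -> 'GG'
  5F -> 'FFFFF'

Decoded = FFFFFFFFFFFFGGFFFFF


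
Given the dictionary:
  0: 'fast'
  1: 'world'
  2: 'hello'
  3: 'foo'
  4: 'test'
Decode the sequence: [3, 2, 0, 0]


Look up each index in the dictionary:
  3 -> 'foo'
  2 -> 'hello'
  0 -> 'fast'
  0 -> 'fast'

Decoded: "foo hello fast fast"


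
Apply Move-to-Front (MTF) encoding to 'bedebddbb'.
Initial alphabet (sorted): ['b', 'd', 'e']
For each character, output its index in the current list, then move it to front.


MTF encoding:
'b': index 0 in ['b', 'd', 'e'] -> ['b', 'd', 'e']
'e': index 2 in ['b', 'd', 'e'] -> ['e', 'b', 'd']
'd': index 2 in ['e', 'b', 'd'] -> ['d', 'e', 'b']
'e': index 1 in ['d', 'e', 'b'] -> ['e', 'd', 'b']
'b': index 2 in ['e', 'd', 'b'] -> ['b', 'e', 'd']
'd': index 2 in ['b', 'e', 'd'] -> ['d', 'b', 'e']
'd': index 0 in ['d', 'b', 'e'] -> ['d', 'b', 'e']
'b': index 1 in ['d', 'b', 'e'] -> ['b', 'd', 'e']
'b': index 0 in ['b', 'd', 'e'] -> ['b', 'd', 'e']


Output: [0, 2, 2, 1, 2, 2, 0, 1, 0]


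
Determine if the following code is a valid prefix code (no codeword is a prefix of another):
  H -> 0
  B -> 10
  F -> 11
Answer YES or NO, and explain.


Checking each pair (does one codeword prefix another?):
  H='0' vs B='10': no prefix
  H='0' vs F='11': no prefix
  B='10' vs H='0': no prefix
  B='10' vs F='11': no prefix
  F='11' vs H='0': no prefix
  F='11' vs B='10': no prefix
No violation found over all pairs.

YES -- this is a valid prefix code. No codeword is a prefix of any other codeword.


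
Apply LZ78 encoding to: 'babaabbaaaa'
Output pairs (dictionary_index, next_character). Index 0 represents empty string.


LZ78 encoding steps:
Dictionary: {0: ''}
Step 1: w='' (idx 0), next='b' -> output (0, 'b'), add 'b' as idx 1
Step 2: w='' (idx 0), next='a' -> output (0, 'a'), add 'a' as idx 2
Step 3: w='b' (idx 1), next='a' -> output (1, 'a'), add 'ba' as idx 3
Step 4: w='a' (idx 2), next='b' -> output (2, 'b'), add 'ab' as idx 4
Step 5: w='ba' (idx 3), next='a' -> output (3, 'a'), add 'baa' as idx 5
Step 6: w='a' (idx 2), next='a' -> output (2, 'a'), add 'aa' as idx 6


Encoded: [(0, 'b'), (0, 'a'), (1, 'a'), (2, 'b'), (3, 'a'), (2, 'a')]


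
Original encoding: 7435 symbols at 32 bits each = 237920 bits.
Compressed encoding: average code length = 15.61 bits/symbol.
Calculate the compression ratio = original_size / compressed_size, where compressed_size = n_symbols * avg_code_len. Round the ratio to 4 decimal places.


original_size = n_symbols * orig_bits = 7435 * 32 = 237920 bits
compressed_size = n_symbols * avg_code_len = 7435 * 15.61 = 116060.35 bits
ratio = original_size / compressed_size = 237920 / 116060.35 = 2.05

Compression ratio = 2.05


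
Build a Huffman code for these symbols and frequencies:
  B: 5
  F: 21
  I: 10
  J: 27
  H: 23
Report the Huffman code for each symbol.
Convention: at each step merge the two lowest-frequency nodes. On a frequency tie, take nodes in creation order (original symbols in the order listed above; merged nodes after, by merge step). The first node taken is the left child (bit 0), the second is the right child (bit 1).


Huffman tree construction:
Step 1: Merge B(5) + I(10) = 15
Step 2: Merge (B+I)(15) + F(21) = 36
Step 3: Merge H(23) + J(27) = 50
Step 4: Merge ((B+I)+F)(36) + (H+J)(50) = 86
Read each symbol's code off the tree from the root (left child = 0, right child = 1).

Codes:
  B: 000 (length 3)
  F: 01 (length 2)
  I: 001 (length 3)
  J: 11 (length 2)
  H: 10 (length 2)
Average code length: 187/86 = 2.1744 bits/symbol


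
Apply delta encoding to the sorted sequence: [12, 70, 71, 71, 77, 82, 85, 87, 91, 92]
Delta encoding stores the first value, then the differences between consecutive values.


First value: 12
Deltas:
  70 - 12 = 58
  71 - 70 = 1
  71 - 71 = 0
  77 - 71 = 6
  82 - 77 = 5
  85 - 82 = 3
  87 - 85 = 2
  91 - 87 = 4
  92 - 91 = 1


Delta encoded: [12, 58, 1, 0, 6, 5, 3, 2, 4, 1]


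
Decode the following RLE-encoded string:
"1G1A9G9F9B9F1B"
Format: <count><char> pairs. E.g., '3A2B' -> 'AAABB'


Expanding each <count><char> pair:
  1G -> 'G'
  1A -> 'A'
  9G -> 'GGGGGGGGG'
  9F -> 'FFFFFFFFF'
  9B -> 'BBBBBBBBB'
  9F -> 'FFFFFFFFF'
  1B -> 'B'

Decoded = GAGGGGGGGGGFFFFFFFFFBBBBBBBBBFFFFFFFFFB


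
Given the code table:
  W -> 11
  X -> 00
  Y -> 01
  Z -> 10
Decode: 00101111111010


Decoding:
00 -> X
10 -> Z
11 -> W
11 -> W
11 -> W
10 -> Z
10 -> Z


Result: XZWWWZZ


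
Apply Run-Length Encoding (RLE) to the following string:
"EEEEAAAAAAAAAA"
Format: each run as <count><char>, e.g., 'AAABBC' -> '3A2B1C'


Scanning runs left to right:
  i=0: run of 'E' x 4 -> '4E'
  i=4: run of 'A' x 10 -> '10A'

RLE = 4E10A


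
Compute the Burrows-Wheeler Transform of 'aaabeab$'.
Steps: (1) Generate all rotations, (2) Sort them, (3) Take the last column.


Rotations (sorted):
  0: $aaabeab -> last char: b
  1: aaabeab$ -> last char: $
  2: aabeab$a -> last char: a
  3: ab$aaabe -> last char: e
  4: abeab$aa -> last char: a
  5: b$aaabea -> last char: a
  6: beab$aaa -> last char: a
  7: eab$aaab -> last char: b


BWT = b$aeaaab


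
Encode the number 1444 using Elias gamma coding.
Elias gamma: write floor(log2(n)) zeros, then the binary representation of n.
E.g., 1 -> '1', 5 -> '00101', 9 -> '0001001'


num_bits = floor(log2(1444)) + 1 = 11
leading_zeros = num_bits - 1 = 10
binary(1444) = 10110100100

Elias gamma(1444) = '0000000000' + '10110100100' = 000000000010110100100 (21 bits)


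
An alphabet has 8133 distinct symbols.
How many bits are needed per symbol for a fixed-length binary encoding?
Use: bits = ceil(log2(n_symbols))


log2(8133) = 12.9896
Bracket: 2^12 = 4096 < 8133 <= 2^13 = 8192
So ceil(log2(8133)) = 13

bits = ceil(log2(8133)) = ceil(12.9896) = 13 bits


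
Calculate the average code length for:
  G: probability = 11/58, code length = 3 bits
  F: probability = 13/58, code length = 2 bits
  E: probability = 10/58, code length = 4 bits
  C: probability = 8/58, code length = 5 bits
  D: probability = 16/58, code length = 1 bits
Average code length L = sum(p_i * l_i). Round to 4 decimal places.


Weighted contributions p_i * l_i:
  G: (11/58) * 3 = 33/58
  F: (13/58) * 2 = 26/58
  E: (10/58) * 4 = 40/58
  C: (8/58) * 5 = 40/58
  D: (16/58) * 1 = 16/58
Sum = (33 + 26 + 40 + 40 + 16)/58 = 155/58

L = 155/58 = 2.6724 bits/symbol


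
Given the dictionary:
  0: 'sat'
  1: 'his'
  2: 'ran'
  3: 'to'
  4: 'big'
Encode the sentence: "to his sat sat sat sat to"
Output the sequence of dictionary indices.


Look up each word in the dictionary:
  'to' -> 3
  'his' -> 1
  'sat' -> 0
  'sat' -> 0
  'sat' -> 0
  'sat' -> 0
  'to' -> 3

Encoded: [3, 1, 0, 0, 0, 0, 3]


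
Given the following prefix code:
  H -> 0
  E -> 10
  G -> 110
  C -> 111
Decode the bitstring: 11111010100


Decoding step by step:
Bits 111 -> C
Bits 110 -> G
Bits 10 -> E
Bits 10 -> E
Bits 0 -> H


Decoded message: CGEEH


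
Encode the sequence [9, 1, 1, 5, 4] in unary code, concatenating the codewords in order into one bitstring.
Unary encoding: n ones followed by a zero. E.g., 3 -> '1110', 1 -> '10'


Encode each number as n ones followed by a terminating 0:
  9 -> 1111111110 (10 bits)
  1 -> 10 (2 bits)
  1 -> 10 (2 bits)
  5 -> 111110 (6 bits)
  4 -> 11110 (5 bits)
Total length = 10 + 2 + 2 + 6 + 5 = 25 bits.

Unary([9, 1, 1, 5, 4]) = 1111111110101011111011110 (25 bits)


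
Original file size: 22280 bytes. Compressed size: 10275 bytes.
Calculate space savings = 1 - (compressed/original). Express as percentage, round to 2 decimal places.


ratio = compressed/original = 10275/22280 = 0.461176
savings = 1 - ratio = 1 - 0.461176 = 0.538824
as a percentage: 0.538824 * 100 = 53.88%

Space savings = 1 - 10275/22280 = 53.88%


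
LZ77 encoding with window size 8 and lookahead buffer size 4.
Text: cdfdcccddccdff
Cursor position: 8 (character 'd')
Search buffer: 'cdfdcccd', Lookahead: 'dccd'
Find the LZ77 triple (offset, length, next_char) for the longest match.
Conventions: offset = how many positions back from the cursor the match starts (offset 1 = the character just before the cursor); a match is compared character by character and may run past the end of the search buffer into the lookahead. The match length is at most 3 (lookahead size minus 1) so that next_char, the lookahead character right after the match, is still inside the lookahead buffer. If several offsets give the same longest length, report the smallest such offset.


Try each offset into the search buffer:
  offset=1 (pos 7, char 'd'): match length 1
  offset=2 (pos 6, char 'c'): match length 0
  offset=3 (pos 5, char 'c'): match length 0
  offset=4 (pos 4, char 'c'): match length 0
  offset=5 (pos 3, char 'd'): match length 3
  offset=6 (pos 2, char 'f'): match length 0
  offset=7 (pos 1, char 'd'): match length 1
  offset=8 (pos 0, char 'c'): match length 0
Longest match has length 3 at offset 5.
next_char = character at position 8 + 3 = 11 -> 'd'

Best match: offset=5, length=3 (matching 'dcc' starting at position 3)
LZ77 triple: (5, 3, 'd')


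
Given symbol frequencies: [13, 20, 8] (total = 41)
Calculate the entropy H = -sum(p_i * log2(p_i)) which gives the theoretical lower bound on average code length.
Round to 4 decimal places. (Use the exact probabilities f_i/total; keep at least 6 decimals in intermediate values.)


Per-symbol terms -p_i * log2(p_i) with p_i = f_i/41:
  p = 13/41 = 0.317073: log2(p) = -1.657112, -p*log2(p) = 0.525426
  p = 20/41 = 0.487805: log2(p) = -1.035624, -p*log2(p) = 0.505182
  p = 8/41 = 0.195122: log2(p) = -2.357552, -p*log2(p) = 0.460010
H = 0.525426 + 0.505182 + 0.460010 = 1.490618

H = 1.4906 bits/symbol


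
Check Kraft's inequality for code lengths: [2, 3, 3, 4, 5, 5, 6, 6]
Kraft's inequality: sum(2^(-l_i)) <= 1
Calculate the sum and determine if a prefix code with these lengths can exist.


Sum = 2^(-2) + 2^(-3) + 2^(-3) + 2^(-4) + 2^(-5) + 2^(-5) + 2^(-6) + 2^(-6)
    = 0.25 + 0.125 + 0.125 + 0.0625 + 0.03125 + 0.03125 + 0.015625 + 0.015625
    = 42/64 = 0.65625
Since 0.65625 <= 1, Kraft's inequality IS satisfied.
A prefix code with these lengths CAN exist.

Kraft sum = 0.65625. Satisfied.


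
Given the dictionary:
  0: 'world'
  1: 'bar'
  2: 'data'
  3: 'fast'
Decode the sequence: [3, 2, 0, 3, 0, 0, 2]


Look up each index in the dictionary:
  3 -> 'fast'
  2 -> 'data'
  0 -> 'world'
  3 -> 'fast'
  0 -> 'world'
  0 -> 'world'
  2 -> 'data'

Decoded: "fast data world fast world world data"


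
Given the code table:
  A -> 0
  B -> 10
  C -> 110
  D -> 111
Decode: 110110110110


Decoding:
110 -> C
110 -> C
110 -> C
110 -> C


Result: CCCC


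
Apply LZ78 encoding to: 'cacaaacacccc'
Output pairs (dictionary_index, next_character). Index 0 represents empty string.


LZ78 encoding steps:
Dictionary: {0: ''}
Step 1: w='' (idx 0), next='c' -> output (0, 'c'), add 'c' as idx 1
Step 2: w='' (idx 0), next='a' -> output (0, 'a'), add 'a' as idx 2
Step 3: w='c' (idx 1), next='a' -> output (1, 'a'), add 'ca' as idx 3
Step 4: w='a' (idx 2), next='a' -> output (2, 'a'), add 'aa' as idx 4
Step 5: w='ca' (idx 3), next='c' -> output (3, 'c'), add 'cac' as idx 5
Step 6: w='c' (idx 1), next='c' -> output (1, 'c'), add 'cc' as idx 6
Step 7: w='c' (idx 1), end of input -> output (1, '')


Encoded: [(0, 'c'), (0, 'a'), (1, 'a'), (2, 'a'), (3, 'c'), (1, 'c'), (1, '')]


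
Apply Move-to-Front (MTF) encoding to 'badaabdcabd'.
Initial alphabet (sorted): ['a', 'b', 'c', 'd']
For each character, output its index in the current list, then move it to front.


MTF encoding:
'b': index 1 in ['a', 'b', 'c', 'd'] -> ['b', 'a', 'c', 'd']
'a': index 1 in ['b', 'a', 'c', 'd'] -> ['a', 'b', 'c', 'd']
'd': index 3 in ['a', 'b', 'c', 'd'] -> ['d', 'a', 'b', 'c']
'a': index 1 in ['d', 'a', 'b', 'c'] -> ['a', 'd', 'b', 'c']
'a': index 0 in ['a', 'd', 'b', 'c'] -> ['a', 'd', 'b', 'c']
'b': index 2 in ['a', 'd', 'b', 'c'] -> ['b', 'a', 'd', 'c']
'd': index 2 in ['b', 'a', 'd', 'c'] -> ['d', 'b', 'a', 'c']
'c': index 3 in ['d', 'b', 'a', 'c'] -> ['c', 'd', 'b', 'a']
'a': index 3 in ['c', 'd', 'b', 'a'] -> ['a', 'c', 'd', 'b']
'b': index 3 in ['a', 'c', 'd', 'b'] -> ['b', 'a', 'c', 'd']
'd': index 3 in ['b', 'a', 'c', 'd'] -> ['d', 'b', 'a', 'c']


Output: [1, 1, 3, 1, 0, 2, 2, 3, 3, 3, 3]


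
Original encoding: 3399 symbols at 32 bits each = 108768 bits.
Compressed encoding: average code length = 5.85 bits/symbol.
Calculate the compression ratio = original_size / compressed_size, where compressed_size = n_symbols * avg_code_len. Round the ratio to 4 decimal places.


original_size = n_symbols * orig_bits = 3399 * 32 = 108768 bits
compressed_size = n_symbols * avg_code_len = 3399 * 5.85 = 19884.15 bits
ratio = original_size / compressed_size = 108768 / 19884.15 = 5.4701

Compression ratio = 5.4701


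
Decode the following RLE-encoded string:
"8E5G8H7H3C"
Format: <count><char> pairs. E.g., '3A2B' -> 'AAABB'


Expanding each <count><char> pair:
  8E -> 'EEEEEEEE'
  5G -> 'GGGGG'
  8H -> 'HHHHHHHH'
  7H -> 'HHHHHHH'
  3C -> 'CCC'

Decoded = EEEEEEEEGGGGGHHHHHHHHHHHHHHHCCC


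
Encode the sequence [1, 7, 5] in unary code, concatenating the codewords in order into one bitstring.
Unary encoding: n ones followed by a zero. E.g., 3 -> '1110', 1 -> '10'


Encode each number as n ones followed by a terminating 0:
  1 -> 10 (2 bits)
  7 -> 11111110 (8 bits)
  5 -> 111110 (6 bits)
Total length = 2 + 8 + 6 = 16 bits.

Unary([1, 7, 5]) = 1011111110111110 (16 bits)


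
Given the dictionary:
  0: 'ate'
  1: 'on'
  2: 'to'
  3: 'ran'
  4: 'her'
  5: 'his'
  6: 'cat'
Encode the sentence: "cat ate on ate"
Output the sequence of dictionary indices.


Look up each word in the dictionary:
  'cat' -> 6
  'ate' -> 0
  'on' -> 1
  'ate' -> 0

Encoded: [6, 0, 1, 0]


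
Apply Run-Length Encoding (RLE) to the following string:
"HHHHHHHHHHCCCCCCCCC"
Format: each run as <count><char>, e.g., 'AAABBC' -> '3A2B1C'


Scanning runs left to right:
  i=0: run of 'H' x 10 -> '10H'
  i=10: run of 'C' x 9 -> '9C'

RLE = 10H9C


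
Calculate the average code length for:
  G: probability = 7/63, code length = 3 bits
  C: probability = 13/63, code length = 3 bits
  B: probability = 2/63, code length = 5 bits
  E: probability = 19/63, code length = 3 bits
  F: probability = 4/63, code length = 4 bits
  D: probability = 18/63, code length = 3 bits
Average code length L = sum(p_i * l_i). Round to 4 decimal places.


Weighted contributions p_i * l_i:
  G: (7/63) * 3 = 21/63
  C: (13/63) * 3 = 39/63
  B: (2/63) * 5 = 10/63
  E: (19/63) * 3 = 57/63
  F: (4/63) * 4 = 16/63
  D: (18/63) * 3 = 54/63
Sum = (21 + 39 + 10 + 57 + 16 + 54)/63 = 197/63

L = 197/63 = 3.1270 bits/symbol


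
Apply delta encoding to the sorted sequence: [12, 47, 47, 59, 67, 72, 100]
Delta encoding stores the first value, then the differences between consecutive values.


First value: 12
Deltas:
  47 - 12 = 35
  47 - 47 = 0
  59 - 47 = 12
  67 - 59 = 8
  72 - 67 = 5
  100 - 72 = 28


Delta encoded: [12, 35, 0, 12, 8, 5, 28]


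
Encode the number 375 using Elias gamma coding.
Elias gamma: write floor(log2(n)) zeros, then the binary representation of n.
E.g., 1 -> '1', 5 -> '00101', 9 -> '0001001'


num_bits = floor(log2(375)) + 1 = 9
leading_zeros = num_bits - 1 = 8
binary(375) = 101110111

Elias gamma(375) = '00000000' + '101110111' = 00000000101110111 (17 bits)


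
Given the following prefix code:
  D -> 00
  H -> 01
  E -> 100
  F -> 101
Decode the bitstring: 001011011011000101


Decoding step by step:
Bits 00 -> D
Bits 101 -> F
Bits 101 -> F
Bits 101 -> F
Bits 100 -> E
Bits 01 -> H
Bits 01 -> H


Decoded message: DFFFEHH


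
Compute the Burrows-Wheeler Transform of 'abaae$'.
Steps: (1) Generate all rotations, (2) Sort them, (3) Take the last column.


Rotations (sorted):
  0: $abaae -> last char: e
  1: aae$ab -> last char: b
  2: abaae$ -> last char: $
  3: ae$aba -> last char: a
  4: baae$a -> last char: a
  5: e$abaa -> last char: a


BWT = eb$aaa


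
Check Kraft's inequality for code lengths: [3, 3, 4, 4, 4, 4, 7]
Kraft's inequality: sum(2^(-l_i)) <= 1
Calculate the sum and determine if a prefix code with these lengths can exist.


Sum = 2^(-3) + 2^(-3) + 2^(-4) + 2^(-4) + 2^(-4) + 2^(-4) + 2^(-7)
    = 0.125 + 0.125 + 0.0625 + 0.0625 + 0.0625 + 0.0625 + 0.0078125
    = 65/128 = 0.5078125
Since 0.5078125 <= 1, Kraft's inequality IS satisfied.
A prefix code with these lengths CAN exist.

Kraft sum = 0.5078125. Satisfied.


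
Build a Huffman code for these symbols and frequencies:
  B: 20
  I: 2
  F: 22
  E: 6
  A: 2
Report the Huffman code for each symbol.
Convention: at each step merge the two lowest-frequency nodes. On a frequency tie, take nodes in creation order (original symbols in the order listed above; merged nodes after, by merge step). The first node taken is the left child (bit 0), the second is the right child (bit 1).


Huffman tree construction:
Step 1: Merge I(2) + A(2) = 4
Step 2: Merge (I+A)(4) + E(6) = 10
Step 3: Merge ((I+A)+E)(10) + B(20) = 30
Step 4: Merge F(22) + (((I+A)+E)+B)(30) = 52
Read each symbol's code off the tree from the root (left child = 0, right child = 1).

Codes:
  B: 11 (length 2)
  I: 1000 (length 4)
  F: 0 (length 1)
  E: 101 (length 3)
  A: 1001 (length 4)
Average code length: 96/52 = 1.8462 bits/symbol


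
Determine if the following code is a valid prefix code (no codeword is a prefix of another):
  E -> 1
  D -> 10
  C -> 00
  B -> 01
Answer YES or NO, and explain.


Checking each pair (does one codeword prefix another?):
  E='1' vs D='10': prefix -- VIOLATION

NO -- this is NOT a valid prefix code. E (1) is a prefix of D (10).


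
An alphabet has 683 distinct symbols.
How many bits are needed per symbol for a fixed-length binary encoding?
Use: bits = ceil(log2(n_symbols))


log2(683) = 9.4157
Bracket: 2^9 = 512 < 683 <= 2^10 = 1024
So ceil(log2(683)) = 10

bits = ceil(log2(683)) = ceil(9.4157) = 10 bits


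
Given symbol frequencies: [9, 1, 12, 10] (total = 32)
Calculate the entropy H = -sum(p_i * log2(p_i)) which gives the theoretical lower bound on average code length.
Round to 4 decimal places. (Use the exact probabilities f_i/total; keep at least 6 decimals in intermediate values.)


Per-symbol terms -p_i * log2(p_i) with p_i = f_i/32:
  p = 9/32 = 0.281250: log2(p) = -1.830075, -p*log2(p) = 0.514709
  p = 1/32 = 0.031250: log2(p) = -5.000000, -p*log2(p) = 0.156250
  p = 12/32 = 0.375000: log2(p) = -1.415037, -p*log2(p) = 0.530639
  p = 10/32 = 0.312500: log2(p) = -1.678072, -p*log2(p) = 0.524397
H = 0.514709 + 0.156250 + 0.530639 + 0.524397 = 1.725995

H = 1.726 bits/symbol


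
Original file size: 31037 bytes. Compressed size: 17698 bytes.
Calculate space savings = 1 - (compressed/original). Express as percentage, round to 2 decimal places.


ratio = compressed/original = 17698/31037 = 0.570223
savings = 1 - ratio = 1 - 0.570223 = 0.429777
as a percentage: 0.429777 * 100 = 42.98%

Space savings = 1 - 17698/31037 = 42.98%


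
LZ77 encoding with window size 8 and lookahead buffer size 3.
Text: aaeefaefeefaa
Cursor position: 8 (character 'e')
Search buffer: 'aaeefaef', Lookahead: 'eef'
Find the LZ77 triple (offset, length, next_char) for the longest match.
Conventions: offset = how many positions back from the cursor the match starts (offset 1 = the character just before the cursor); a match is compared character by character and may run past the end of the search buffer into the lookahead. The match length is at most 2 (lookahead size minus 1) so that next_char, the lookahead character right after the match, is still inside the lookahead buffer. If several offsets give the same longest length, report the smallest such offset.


Try each offset into the search buffer:
  offset=1 (pos 7, char 'f'): match length 0
  offset=2 (pos 6, char 'e'): match length 1
  offset=3 (pos 5, char 'a'): match length 0
  offset=4 (pos 4, char 'f'): match length 0
  offset=5 (pos 3, char 'e'): match length 1
  offset=6 (pos 2, char 'e'): match length 2
  offset=7 (pos 1, char 'a'): match length 0
  offset=8 (pos 0, char 'a'): match length 0
Longest match has length 2 at offset 6.
next_char = character at position 8 + 2 = 10 -> 'f'

Best match: offset=6, length=2 (matching 'ee' starting at position 2)
LZ77 triple: (6, 2, 'f')


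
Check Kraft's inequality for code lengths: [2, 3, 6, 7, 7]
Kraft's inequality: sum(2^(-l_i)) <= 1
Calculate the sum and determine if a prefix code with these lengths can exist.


Sum = 2^(-2) + 2^(-3) + 2^(-6) + 2^(-7) + 2^(-7)
    = 0.25 + 0.125 + 0.015625 + 0.0078125 + 0.0078125
    = 52/128 = 0.40625
Since 0.40625 <= 1, Kraft's inequality IS satisfied.
A prefix code with these lengths CAN exist.

Kraft sum = 0.40625. Satisfied.


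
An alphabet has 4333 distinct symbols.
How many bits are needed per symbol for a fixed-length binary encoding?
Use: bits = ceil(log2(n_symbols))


log2(4333) = 12.0812
Bracket: 2^12 = 4096 < 4333 <= 2^13 = 8192
So ceil(log2(4333)) = 13

bits = ceil(log2(4333)) = ceil(12.0812) = 13 bits


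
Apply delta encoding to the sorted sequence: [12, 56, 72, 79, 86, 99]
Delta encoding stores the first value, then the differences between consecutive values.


First value: 12
Deltas:
  56 - 12 = 44
  72 - 56 = 16
  79 - 72 = 7
  86 - 79 = 7
  99 - 86 = 13


Delta encoded: [12, 44, 16, 7, 7, 13]


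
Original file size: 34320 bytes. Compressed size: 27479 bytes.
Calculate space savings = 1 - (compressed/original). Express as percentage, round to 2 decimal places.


ratio = compressed/original = 27479/34320 = 0.80067
savings = 1 - ratio = 1 - 0.80067 = 0.19933
as a percentage: 0.19933 * 100 = 19.93%

Space savings = 1 - 27479/34320 = 19.93%


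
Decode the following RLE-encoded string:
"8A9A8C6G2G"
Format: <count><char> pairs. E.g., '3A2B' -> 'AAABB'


Expanding each <count><char> pair:
  8A -> 'AAAAAAAA'
  9A -> 'AAAAAAAAA'
  8C -> 'CCCCCCCC'
  6G -> 'GGGGGG'
  2G -> 'GG'

Decoded = AAAAAAAAAAAAAAAAACCCCCCCCGGGGGGGG


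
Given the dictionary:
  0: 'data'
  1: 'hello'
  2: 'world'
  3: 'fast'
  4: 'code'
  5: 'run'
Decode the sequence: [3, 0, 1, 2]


Look up each index in the dictionary:
  3 -> 'fast'
  0 -> 'data'
  1 -> 'hello'
  2 -> 'world'

Decoded: "fast data hello world"


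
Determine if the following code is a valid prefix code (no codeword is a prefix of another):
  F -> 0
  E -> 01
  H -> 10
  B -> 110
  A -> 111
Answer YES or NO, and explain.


Checking each pair (does one codeword prefix another?):
  F='0' vs E='01': prefix -- VIOLATION

NO -- this is NOT a valid prefix code. F (0) is a prefix of E (01).


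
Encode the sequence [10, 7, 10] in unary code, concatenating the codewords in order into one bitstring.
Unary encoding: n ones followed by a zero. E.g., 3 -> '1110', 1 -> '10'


Encode each number as n ones followed by a terminating 0:
  10 -> 11111111110 (11 bits)
  7 -> 11111110 (8 bits)
  10 -> 11111111110 (11 bits)
Total length = 11 + 8 + 11 = 30 bits.

Unary([10, 7, 10]) = 111111111101111111011111111110 (30 bits)


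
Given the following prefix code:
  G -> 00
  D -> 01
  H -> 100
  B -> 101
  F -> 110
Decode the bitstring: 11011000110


Decoding step by step:
Bits 110 -> F
Bits 110 -> F
Bits 00 -> G
Bits 110 -> F


Decoded message: FFGF


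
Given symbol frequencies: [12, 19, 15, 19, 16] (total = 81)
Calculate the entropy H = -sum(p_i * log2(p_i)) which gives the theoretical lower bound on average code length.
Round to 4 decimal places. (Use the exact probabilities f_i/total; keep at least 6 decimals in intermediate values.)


Per-symbol terms -p_i * log2(p_i) with p_i = f_i/81:
  p = 12/81 = 0.148148: log2(p) = -2.754888, -p*log2(p) = 0.408131
  p = 19/81 = 0.234568: log2(p) = -2.091922, -p*log2(p) = 0.490698
  p = 15/81 = 0.185185: log2(p) = -2.432959, -p*log2(p) = 0.450548
  p = 19/81 = 0.234568: log2(p) = -2.091922, -p*log2(p) = 0.490698
  p = 16/81 = 0.197531: log2(p) = -2.339850, -p*log2(p) = 0.462193
H = 0.408131 + 0.490698 + 0.450548 + 0.490698 + 0.462193 = 2.302268

H = 2.3023 bits/symbol


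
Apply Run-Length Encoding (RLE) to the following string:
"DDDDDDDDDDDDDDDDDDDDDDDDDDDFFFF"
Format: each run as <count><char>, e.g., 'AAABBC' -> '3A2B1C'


Scanning runs left to right:
  i=0: run of 'D' x 27 -> '27D'
  i=27: run of 'F' x 4 -> '4F'

RLE = 27D4F


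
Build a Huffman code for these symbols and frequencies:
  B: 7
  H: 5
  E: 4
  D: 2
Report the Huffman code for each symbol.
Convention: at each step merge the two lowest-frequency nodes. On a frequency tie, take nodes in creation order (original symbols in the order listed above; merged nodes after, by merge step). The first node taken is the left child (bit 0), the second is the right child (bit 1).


Huffman tree construction:
Step 1: Merge D(2) + E(4) = 6
Step 2: Merge H(5) + (D+E)(6) = 11
Step 3: Merge B(7) + (H+(D+E))(11) = 18
Read each symbol's code off the tree from the root (left child = 0, right child = 1).

Codes:
  B: 0 (length 1)
  H: 10 (length 2)
  E: 111 (length 3)
  D: 110 (length 3)
Average code length: 35/18 = 1.9444 bits/symbol


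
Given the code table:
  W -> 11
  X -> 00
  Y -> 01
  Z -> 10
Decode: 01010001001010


Decoding:
01 -> Y
01 -> Y
00 -> X
01 -> Y
00 -> X
10 -> Z
10 -> Z


Result: YYXYXZZ


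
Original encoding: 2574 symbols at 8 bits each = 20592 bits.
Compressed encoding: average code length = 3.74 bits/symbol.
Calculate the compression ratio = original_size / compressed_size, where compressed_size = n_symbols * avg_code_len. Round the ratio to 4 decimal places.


original_size = n_symbols * orig_bits = 2574 * 8 = 20592 bits
compressed_size = n_symbols * avg_code_len = 2574 * 3.74 = 9626.76 bits
ratio = original_size / compressed_size = 20592 / 9626.76 = 2.139

Compression ratio = 2.139


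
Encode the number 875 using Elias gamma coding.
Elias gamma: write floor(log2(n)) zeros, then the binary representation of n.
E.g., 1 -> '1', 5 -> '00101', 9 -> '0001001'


num_bits = floor(log2(875)) + 1 = 10
leading_zeros = num_bits - 1 = 9
binary(875) = 1101101011

Elias gamma(875) = '000000000' + '1101101011' = 0000000001101101011 (19 bits)


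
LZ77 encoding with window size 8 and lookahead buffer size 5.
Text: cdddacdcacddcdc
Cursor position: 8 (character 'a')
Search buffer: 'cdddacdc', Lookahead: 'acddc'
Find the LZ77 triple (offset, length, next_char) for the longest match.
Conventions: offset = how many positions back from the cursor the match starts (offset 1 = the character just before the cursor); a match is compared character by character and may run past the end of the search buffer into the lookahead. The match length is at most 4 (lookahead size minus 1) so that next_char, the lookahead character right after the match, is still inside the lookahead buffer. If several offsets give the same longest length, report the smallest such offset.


Try each offset into the search buffer:
  offset=1 (pos 7, char 'c'): match length 0
  offset=2 (pos 6, char 'd'): match length 0
  offset=3 (pos 5, char 'c'): match length 0
  offset=4 (pos 4, char 'a'): match length 3
  offset=5 (pos 3, char 'd'): match length 0
  offset=6 (pos 2, char 'd'): match length 0
  offset=7 (pos 1, char 'd'): match length 0
  offset=8 (pos 0, char 'c'): match length 0
Longest match has length 3 at offset 4.
next_char = character at position 8 + 3 = 11 -> 'd'

Best match: offset=4, length=3 (matching 'acd' starting at position 4)
LZ77 triple: (4, 3, 'd')


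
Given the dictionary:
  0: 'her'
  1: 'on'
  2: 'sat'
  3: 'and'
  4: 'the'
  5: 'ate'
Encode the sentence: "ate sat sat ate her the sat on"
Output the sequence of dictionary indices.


Look up each word in the dictionary:
  'ate' -> 5
  'sat' -> 2
  'sat' -> 2
  'ate' -> 5
  'her' -> 0
  'the' -> 4
  'sat' -> 2
  'on' -> 1

Encoded: [5, 2, 2, 5, 0, 4, 2, 1]


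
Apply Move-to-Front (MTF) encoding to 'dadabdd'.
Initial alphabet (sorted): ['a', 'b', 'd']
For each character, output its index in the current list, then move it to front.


MTF encoding:
'd': index 2 in ['a', 'b', 'd'] -> ['d', 'a', 'b']
'a': index 1 in ['d', 'a', 'b'] -> ['a', 'd', 'b']
'd': index 1 in ['a', 'd', 'b'] -> ['d', 'a', 'b']
'a': index 1 in ['d', 'a', 'b'] -> ['a', 'd', 'b']
'b': index 2 in ['a', 'd', 'b'] -> ['b', 'a', 'd']
'd': index 2 in ['b', 'a', 'd'] -> ['d', 'b', 'a']
'd': index 0 in ['d', 'b', 'a'] -> ['d', 'b', 'a']


Output: [2, 1, 1, 1, 2, 2, 0]


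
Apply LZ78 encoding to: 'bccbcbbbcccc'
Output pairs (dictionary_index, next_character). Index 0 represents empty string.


LZ78 encoding steps:
Dictionary: {0: ''}
Step 1: w='' (idx 0), next='b' -> output (0, 'b'), add 'b' as idx 1
Step 2: w='' (idx 0), next='c' -> output (0, 'c'), add 'c' as idx 2
Step 3: w='c' (idx 2), next='b' -> output (2, 'b'), add 'cb' as idx 3
Step 4: w='cb' (idx 3), next='b' -> output (3, 'b'), add 'cbb' as idx 4
Step 5: w='b' (idx 1), next='c' -> output (1, 'c'), add 'bc' as idx 5
Step 6: w='c' (idx 2), next='c' -> output (2, 'c'), add 'cc' as idx 6
Step 7: w='c' (idx 2), end of input -> output (2, '')


Encoded: [(0, 'b'), (0, 'c'), (2, 'b'), (3, 'b'), (1, 'c'), (2, 'c'), (2, '')]


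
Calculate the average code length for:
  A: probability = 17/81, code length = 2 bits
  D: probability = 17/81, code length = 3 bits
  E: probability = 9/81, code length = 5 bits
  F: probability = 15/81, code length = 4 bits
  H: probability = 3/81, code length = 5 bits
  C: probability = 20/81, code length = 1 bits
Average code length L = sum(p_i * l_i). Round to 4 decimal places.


Weighted contributions p_i * l_i:
  A: (17/81) * 2 = 34/81
  D: (17/81) * 3 = 51/81
  E: (9/81) * 5 = 45/81
  F: (15/81) * 4 = 60/81
  H: (3/81) * 5 = 15/81
  C: (20/81) * 1 = 20/81
Sum = (34 + 51 + 45 + 60 + 15 + 20)/81 = 225/81

L = 225/81 = 2.7778 bits/symbol


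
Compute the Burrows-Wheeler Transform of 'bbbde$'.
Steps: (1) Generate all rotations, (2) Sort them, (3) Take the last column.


Rotations (sorted):
  0: $bbbde -> last char: e
  1: bbbde$ -> last char: $
  2: bbde$b -> last char: b
  3: bde$bb -> last char: b
  4: de$bbb -> last char: b
  5: e$bbbd -> last char: d


BWT = e$bbbd


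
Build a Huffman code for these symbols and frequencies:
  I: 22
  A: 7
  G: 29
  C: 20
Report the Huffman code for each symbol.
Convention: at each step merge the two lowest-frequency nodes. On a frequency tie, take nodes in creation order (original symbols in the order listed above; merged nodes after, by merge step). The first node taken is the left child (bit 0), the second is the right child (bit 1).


Huffman tree construction:
Step 1: Merge A(7) + C(20) = 27
Step 2: Merge I(22) + (A+C)(27) = 49
Step 3: Merge G(29) + (I+(A+C))(49) = 78
Read each symbol's code off the tree from the root (left child = 0, right child = 1).

Codes:
  I: 10 (length 2)
  A: 110 (length 3)
  G: 0 (length 1)
  C: 111 (length 3)
Average code length: 154/78 = 1.9744 bits/symbol


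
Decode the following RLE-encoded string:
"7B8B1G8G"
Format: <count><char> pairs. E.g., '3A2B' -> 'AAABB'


Expanding each <count><char> pair:
  7B -> 'BBBBBBB'
  8B -> 'BBBBBBBB'
  1G -> 'G'
  8G -> 'GGGGGGGG'

Decoded = BBBBBBBBBBBBBBBGGGGGGGGG


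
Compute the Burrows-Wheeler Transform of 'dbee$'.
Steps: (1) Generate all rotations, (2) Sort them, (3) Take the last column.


Rotations (sorted):
  0: $dbee -> last char: e
  1: bee$d -> last char: d
  2: dbee$ -> last char: $
  3: e$dbe -> last char: e
  4: ee$db -> last char: b


BWT = ed$eb


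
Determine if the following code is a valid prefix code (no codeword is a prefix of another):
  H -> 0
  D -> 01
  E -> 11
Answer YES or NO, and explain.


Checking each pair (does one codeword prefix another?):
  H='0' vs D='01': prefix -- VIOLATION

NO -- this is NOT a valid prefix code. H (0) is a prefix of D (01).
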